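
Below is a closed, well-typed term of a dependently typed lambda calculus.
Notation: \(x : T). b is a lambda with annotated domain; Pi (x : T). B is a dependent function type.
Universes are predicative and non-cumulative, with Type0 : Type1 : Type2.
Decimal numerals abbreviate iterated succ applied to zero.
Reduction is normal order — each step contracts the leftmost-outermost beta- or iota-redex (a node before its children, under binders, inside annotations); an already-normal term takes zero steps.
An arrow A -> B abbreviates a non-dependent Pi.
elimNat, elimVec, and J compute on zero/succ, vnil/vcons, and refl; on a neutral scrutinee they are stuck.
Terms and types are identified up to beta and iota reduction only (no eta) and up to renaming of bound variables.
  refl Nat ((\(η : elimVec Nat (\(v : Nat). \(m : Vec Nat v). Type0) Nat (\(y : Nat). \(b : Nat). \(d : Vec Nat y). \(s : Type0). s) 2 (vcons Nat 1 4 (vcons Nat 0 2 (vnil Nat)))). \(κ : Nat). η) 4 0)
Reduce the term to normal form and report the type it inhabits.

reduced normal form:
  refl Nat 4
inferred type:
  Eq Nat 4 4
observation: 2 normal-order steps normalize the term, beginning with a beta-redex.


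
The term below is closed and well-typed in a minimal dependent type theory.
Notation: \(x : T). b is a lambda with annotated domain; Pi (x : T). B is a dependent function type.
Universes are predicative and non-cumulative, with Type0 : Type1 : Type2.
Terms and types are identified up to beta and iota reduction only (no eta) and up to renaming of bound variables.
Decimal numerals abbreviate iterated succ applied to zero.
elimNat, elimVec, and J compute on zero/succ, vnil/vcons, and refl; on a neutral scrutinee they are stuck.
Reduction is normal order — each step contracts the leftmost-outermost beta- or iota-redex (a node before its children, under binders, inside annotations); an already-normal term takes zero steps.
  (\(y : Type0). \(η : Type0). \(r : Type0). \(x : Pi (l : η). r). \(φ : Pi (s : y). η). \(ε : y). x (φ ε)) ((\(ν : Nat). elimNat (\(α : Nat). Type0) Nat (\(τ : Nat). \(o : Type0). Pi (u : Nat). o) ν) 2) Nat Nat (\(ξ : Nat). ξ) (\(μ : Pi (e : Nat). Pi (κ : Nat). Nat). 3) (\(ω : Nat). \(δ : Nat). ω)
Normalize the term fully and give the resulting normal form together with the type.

resulting normal form:
  3
type:
  Nat
observation: contracting a beta-redex first, the term normalizes in 8 steps.


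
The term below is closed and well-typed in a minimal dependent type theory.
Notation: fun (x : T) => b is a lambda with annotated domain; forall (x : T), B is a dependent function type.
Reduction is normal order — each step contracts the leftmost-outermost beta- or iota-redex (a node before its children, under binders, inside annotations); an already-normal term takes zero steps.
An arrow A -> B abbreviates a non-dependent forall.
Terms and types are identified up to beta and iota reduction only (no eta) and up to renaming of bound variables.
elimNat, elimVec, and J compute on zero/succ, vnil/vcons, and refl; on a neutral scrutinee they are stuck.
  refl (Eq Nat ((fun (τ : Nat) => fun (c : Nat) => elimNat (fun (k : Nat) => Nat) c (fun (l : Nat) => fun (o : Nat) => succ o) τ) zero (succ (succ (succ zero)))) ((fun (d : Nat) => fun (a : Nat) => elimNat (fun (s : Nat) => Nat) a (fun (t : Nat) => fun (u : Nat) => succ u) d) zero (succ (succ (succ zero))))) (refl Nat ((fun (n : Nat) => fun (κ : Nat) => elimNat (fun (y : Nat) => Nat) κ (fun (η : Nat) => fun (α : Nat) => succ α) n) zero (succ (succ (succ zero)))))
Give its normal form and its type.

reduced normal form:
  refl (Eq Nat (succ (succ (succ zero))) (succ (succ (succ zero)))) (refl Nat (succ (succ (succ zero))))
type:
  Eq (Eq Nat (succ (succ (succ zero))) (succ (succ (succ zero)))) (refl Nat (succ (succ (succ zero)))) (refl Nat (succ (succ (succ zero))))
observation: contracting a beta-redex first, the term normalizes in 9 steps.


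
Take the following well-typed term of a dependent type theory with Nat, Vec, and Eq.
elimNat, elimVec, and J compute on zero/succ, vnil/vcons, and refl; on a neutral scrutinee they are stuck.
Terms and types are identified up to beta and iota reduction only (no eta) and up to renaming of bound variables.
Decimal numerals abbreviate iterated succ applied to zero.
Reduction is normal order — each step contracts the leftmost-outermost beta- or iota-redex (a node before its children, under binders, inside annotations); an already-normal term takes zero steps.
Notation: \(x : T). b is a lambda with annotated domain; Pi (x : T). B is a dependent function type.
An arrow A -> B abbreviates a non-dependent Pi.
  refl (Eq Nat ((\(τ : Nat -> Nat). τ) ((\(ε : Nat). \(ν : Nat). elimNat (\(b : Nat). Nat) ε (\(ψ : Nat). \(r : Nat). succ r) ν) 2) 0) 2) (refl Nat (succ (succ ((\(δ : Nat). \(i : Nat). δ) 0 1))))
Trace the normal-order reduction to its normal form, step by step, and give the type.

reduction (normal order):
  refl (Eq Nat ((\(τ : Nat -> Nat). τ) ((\(ε : Nat). \(ν : Nat). elimNat (\(b : Nat). Nat) ε (\(ψ : Nat). \(r : Nat). succ r) ν) 2) 0) 2) (refl Nat (succ (succ ((\(δ : Nat). \(i : Nat). δ) 0 1))))
  ~> refl (Eq Nat ((\(τ : Nat). \(ε : Nat). elimNat (\(ν : Nat). Nat) τ (\(b : Nat). \(ψ : Nat). succ ψ) ε) 2 0) 2) (refl Nat (succ (succ ((\(r : Nat). \(δ : Nat). r) 0 1))))
  ~> refl (Eq Nat ((\(τ : Nat). elimNat (\(ε : Nat). Nat) 2 (\(ν : Nat). \(b : Nat). succ b) τ) 0) 2) (refl Nat (succ (succ ((\(ψ : Nat). \(r : Nat). ψ) 0 1))))
  ~> refl (Eq Nat (elimNat (\(τ : Nat). Nat) 2 (\(ε : Nat). \(ν : Nat). succ ν) 0) 2) (refl Nat (succ (succ ((\(b : Nat). \(ψ : Nat). b) 0 1))))
  ~> refl (Eq Nat 2 2) (refl Nat (succ (succ ((\(τ : Nat). \(ε : Nat). τ) 0 1))))
  ~> refl (Eq Nat 2 2) (refl Nat (succ (succ ((\(τ : Nat). 0) 1))))
  ~> refl (Eq Nat 2 2) (refl Nat 2)
the term's type:
  Eq (Eq Nat 2 2) (refl Nat 2) (refl Nat 2)


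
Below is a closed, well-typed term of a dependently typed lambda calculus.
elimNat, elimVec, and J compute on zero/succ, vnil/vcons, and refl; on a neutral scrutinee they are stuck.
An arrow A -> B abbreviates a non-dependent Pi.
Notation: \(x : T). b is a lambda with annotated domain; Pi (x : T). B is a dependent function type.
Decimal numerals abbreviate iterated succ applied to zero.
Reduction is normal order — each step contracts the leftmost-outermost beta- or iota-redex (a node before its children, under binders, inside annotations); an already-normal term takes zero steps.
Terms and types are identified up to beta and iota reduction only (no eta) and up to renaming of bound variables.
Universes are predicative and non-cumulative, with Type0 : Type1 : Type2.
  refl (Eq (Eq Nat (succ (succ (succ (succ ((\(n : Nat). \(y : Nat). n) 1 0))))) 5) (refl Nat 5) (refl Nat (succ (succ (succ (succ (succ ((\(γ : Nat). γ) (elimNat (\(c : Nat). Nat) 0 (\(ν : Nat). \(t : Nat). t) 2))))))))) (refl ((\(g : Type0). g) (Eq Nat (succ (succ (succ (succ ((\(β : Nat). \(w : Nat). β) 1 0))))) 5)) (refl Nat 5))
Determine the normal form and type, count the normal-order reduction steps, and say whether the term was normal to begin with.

resulting normal form:
  refl (Eq (Eq Nat 5 5) (refl Nat 5) (refl Nat 5)) (refl (Eq Nat 5 5) (refl Nat 5))
the term's type:
  Eq (Eq (Eq Nat 5 5) (refl Nat 5) (refl Nat 5)) (refl (Eq Nat 5 5) (refl Nat 5)) (refl (Eq Nat 5 5) (refl Nat 5))
reduction steps (normal order): 13
started in normal form: no
first contracted redex: a beta-redex


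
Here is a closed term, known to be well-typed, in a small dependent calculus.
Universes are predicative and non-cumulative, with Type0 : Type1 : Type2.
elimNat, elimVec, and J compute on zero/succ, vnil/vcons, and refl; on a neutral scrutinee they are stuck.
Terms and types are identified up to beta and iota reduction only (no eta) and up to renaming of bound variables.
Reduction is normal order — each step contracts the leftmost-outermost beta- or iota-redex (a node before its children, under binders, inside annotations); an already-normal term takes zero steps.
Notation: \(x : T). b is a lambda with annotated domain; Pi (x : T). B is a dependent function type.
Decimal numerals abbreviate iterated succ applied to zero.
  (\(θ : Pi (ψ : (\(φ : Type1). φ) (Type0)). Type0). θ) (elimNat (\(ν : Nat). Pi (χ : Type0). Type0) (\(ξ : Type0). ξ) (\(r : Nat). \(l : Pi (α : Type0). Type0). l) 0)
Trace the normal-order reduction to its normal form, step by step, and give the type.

reduction (normal order):
  (\(θ : Pi (ψ : (\(φ : Type1). φ) (Type0)). Type0). θ) (elimNat (\(ν : Nat). Pi (χ : Type0). Type0) (\(ξ : Type0). ξ) (\(r : Nat). \(l : Pi (α : Type0). Type0). l) 0)
  ~> elimNat (\(θ : Nat). Pi (ψ : Type0). Type0) (\(φ : Type0). φ) (\(ν : Nat). \(χ : Pi (ξ : Type0). Type0). χ) 0
  ~> \(θ : Type0). θ
type:
  Pi (θ : Type0). Type0


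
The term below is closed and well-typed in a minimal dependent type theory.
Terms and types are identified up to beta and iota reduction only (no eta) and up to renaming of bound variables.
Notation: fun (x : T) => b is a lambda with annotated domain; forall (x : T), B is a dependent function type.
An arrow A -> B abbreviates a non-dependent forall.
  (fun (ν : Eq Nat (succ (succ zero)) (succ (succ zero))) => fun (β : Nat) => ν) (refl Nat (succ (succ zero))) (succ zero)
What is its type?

inferred type:
  Eq Nat (succ (succ zero)) (succ (succ zero))


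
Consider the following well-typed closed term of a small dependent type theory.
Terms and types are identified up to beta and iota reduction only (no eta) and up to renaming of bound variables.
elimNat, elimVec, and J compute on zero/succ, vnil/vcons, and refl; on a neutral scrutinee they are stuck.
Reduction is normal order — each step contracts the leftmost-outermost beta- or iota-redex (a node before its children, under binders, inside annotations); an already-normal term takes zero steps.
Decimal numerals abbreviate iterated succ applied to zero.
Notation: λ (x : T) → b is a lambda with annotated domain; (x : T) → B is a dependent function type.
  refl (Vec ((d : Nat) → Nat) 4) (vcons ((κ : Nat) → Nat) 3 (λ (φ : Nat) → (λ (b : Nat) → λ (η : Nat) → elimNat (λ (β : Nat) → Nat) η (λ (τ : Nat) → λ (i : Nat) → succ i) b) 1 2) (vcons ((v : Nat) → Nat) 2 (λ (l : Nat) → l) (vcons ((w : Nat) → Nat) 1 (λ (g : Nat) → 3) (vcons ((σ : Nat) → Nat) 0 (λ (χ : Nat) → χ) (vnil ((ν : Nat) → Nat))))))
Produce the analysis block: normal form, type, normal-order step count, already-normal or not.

resulting normal form:
  refl (Vec ((d : Nat) → Nat) 4) (vcons ((κ : Nat) → Nat) 3 (λ (φ : Nat) → 3) (vcons ((b : Nat) → Nat) 2 (λ (η : Nat) → η) (vcons ((β : Nat) → Nat) 1 (λ (τ : Nat) → 3) (vcons ((i : Nat) → Nat) 0 (λ (v : Nat) → v) (vnil ((l : Nat) → Nat))))))
type:
  Eq (Vec ((d : Nat) → Nat) 4) (vcons ((κ : Nat) → Nat) 3 (λ (φ : Nat) → 3) (vcons ((b : Nat) → Nat) 2 (λ (η : Nat) → η) (vcons ((β : Nat) → Nat) 1 (λ (τ : Nat) → 3) (vcons ((i : Nat) → Nat) 0 (λ (v : Nat) → v) (vnil ((l : Nat) → Nat)))))) (vcons ((w : Nat) → Nat) 3 (λ (g : Nat) → 3) (vcons ((σ : Nat) → Nat) 2 (λ (χ : Nat) → χ) (vcons ((ν : Nat) → Nat) 1 (λ (j : Nat) → 3) (vcons ((k : Nat) → Nat) 0 (λ (h : Nat) → h) (vnil ((y : Nat) → Nat))))))
reduction steps (normal order): 6
term was already normal: no
first contracted redex: a beta-redex


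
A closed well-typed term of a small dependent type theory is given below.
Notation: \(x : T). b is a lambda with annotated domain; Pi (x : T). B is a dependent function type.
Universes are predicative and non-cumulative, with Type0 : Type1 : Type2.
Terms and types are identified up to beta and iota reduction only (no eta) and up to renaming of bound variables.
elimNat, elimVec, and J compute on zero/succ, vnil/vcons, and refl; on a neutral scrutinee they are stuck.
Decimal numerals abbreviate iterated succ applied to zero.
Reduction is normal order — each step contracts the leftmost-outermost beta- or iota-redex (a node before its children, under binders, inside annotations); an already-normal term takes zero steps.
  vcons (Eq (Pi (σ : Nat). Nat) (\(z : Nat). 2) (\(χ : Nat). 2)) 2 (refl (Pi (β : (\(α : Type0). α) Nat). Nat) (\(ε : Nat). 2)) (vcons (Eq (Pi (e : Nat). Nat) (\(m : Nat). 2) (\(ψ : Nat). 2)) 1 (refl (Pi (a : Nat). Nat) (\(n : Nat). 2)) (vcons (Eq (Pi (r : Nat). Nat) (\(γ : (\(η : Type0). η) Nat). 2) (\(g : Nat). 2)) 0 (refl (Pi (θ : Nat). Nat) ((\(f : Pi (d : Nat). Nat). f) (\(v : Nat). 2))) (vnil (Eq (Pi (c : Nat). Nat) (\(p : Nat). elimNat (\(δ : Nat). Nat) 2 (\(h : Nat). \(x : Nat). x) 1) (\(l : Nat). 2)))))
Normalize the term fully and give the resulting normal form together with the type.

normal form:
  vcons (Eq (Pi (σ : Nat). Nat) (\(z : Nat). 2) (\(χ : Nat). 2)) 2 (refl (Pi (β : Nat). Nat) (\(α : Nat). 2)) (vcons (Eq (Pi (ε : Nat). Nat) (\(e : Nat). 2) (\(m : Nat). 2)) 1 (refl (Pi (ψ : Nat). Nat) (\(a : Nat). 2)) (vcons (Eq (Pi (n : Nat). Nat) (\(r : Nat). 2) (\(γ : Nat). 2)) 0 (refl (Pi (η : Nat). Nat) (\(g : Nat). 2)) (vnil (Eq (Pi (θ : Nat). Nat) (\(f : Nat). 2) (\(d : Nat). 2)))))
inferred type:
  Vec (Eq (Pi (σ : Nat). Nat) (\(z : Nat). 2) (\(χ : Nat). 2)) 3
observation: contracting a beta-redex first, the term normalizes in 7 steps.


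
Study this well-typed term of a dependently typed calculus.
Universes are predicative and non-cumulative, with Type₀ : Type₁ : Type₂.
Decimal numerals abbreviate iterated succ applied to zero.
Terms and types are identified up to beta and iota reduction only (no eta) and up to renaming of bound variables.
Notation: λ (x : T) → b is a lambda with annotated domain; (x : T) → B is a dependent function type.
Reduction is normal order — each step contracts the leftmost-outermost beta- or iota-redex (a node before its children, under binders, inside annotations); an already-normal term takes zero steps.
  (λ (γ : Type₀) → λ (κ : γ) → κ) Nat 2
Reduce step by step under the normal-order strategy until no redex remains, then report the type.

normal-order reduction:
  (λ (γ : Type₀) → λ (κ : γ) → κ) Nat 2
  ~> (λ (γ : Nat) → γ) 2
  ~> 2
inferred type:
  Nat


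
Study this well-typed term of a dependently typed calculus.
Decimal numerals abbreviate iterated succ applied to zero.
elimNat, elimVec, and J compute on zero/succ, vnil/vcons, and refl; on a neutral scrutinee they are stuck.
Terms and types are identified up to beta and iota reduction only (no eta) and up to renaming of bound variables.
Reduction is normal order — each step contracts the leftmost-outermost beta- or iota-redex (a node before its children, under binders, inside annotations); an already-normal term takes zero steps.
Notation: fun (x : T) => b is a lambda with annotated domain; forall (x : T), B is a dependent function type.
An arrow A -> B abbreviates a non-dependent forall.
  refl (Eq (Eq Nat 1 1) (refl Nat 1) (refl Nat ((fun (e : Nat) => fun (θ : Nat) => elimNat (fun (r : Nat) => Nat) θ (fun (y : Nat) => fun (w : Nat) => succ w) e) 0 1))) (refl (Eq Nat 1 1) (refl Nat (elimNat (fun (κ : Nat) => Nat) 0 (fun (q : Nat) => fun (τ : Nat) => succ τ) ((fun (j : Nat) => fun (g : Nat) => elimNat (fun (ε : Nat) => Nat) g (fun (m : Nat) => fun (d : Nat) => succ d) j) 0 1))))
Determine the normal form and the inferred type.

reduced normal form:
  refl (Eq (Eq Nat 1 1) (refl Nat 1) (refl Nat 1)) (refl (Eq Nat 1 1) (refl Nat 1))
inferred type:
  Eq (Eq (Eq Nat 1 1) (refl Nat 1) (refl Nat 1)) (refl (Eq Nat 1 1) (refl Nat 1)) (refl (Eq Nat 1 1) (refl Nat 1))
observation: 10 normal-order steps separate the term from its normal form.


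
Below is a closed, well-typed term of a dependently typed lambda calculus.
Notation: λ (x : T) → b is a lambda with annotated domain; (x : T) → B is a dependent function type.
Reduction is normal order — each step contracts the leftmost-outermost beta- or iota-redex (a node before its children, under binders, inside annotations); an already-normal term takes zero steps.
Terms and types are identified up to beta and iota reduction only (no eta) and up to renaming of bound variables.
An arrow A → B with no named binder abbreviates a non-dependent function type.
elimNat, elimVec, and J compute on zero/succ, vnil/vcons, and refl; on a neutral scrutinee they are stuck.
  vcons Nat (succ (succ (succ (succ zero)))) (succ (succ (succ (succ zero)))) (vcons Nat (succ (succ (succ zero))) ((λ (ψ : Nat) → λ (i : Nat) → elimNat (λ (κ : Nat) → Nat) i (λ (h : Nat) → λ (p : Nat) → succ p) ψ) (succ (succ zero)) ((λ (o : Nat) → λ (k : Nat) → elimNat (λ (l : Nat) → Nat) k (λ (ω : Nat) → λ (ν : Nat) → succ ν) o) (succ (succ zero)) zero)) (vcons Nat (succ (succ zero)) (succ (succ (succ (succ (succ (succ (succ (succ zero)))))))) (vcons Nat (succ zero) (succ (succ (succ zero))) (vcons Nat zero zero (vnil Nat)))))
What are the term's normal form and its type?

normal form:
  vcons Nat (succ (succ (succ (succ zero)))) (succ (succ (succ (succ zero)))) (vcons Nat (succ (succ (succ zero))) (succ (succ (succ (succ zero)))) (vcons Nat (succ (succ zero)) (succ (succ (succ (succ (succ (succ (succ (succ zero)))))))) (vcons Nat (succ zero) (succ (succ (succ zero))) (vcons Nat zero zero (vnil Nat)))))
type:
  Vec Nat (succ (succ (succ (succ (succ zero)))))
observation: contracting a beta-redex first, the term normalizes in 18 steps.


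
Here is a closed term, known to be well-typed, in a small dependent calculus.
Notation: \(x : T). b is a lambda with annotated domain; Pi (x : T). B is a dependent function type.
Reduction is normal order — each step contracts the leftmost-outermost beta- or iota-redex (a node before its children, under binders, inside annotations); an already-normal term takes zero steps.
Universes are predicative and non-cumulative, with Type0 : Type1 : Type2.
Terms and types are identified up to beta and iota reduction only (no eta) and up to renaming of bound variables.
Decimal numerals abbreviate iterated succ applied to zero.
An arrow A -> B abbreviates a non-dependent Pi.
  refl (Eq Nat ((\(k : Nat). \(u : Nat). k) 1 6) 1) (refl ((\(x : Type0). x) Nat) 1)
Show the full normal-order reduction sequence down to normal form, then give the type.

normal-order reduction:
  refl (Eq Nat ((\(k : Nat). \(u : Nat). k) 1 6) 1) (refl ((\(x : Type0). x) Nat) 1)
  ~> refl (Eq Nat ((\(k : Nat). 1) 6) 1) (refl ((\(u : Type0). u) Nat) 1)
  ~> refl (Eq Nat 1 1) (refl ((\(k : Type0). k) Nat) 1)
  ~> refl (Eq Nat 1 1) (refl Nat 1)
inferred type:
  Eq (Eq Nat 1 1) (refl Nat 1) (refl Nat 1)


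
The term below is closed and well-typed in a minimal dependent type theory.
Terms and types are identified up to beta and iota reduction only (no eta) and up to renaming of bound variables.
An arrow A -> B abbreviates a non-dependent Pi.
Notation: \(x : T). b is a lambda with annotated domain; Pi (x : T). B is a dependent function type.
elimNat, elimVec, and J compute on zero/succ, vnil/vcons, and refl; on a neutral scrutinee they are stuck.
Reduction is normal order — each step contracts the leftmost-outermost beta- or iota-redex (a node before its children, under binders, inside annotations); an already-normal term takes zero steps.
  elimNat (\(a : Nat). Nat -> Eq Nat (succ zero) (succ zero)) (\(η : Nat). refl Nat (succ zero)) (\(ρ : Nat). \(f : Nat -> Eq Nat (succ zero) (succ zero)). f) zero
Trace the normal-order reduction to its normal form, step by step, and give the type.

reduction (normal order):
  elimNat (\(a : Nat). Nat -> Eq Nat (succ zero) (succ zero)) (\(η : Nat). refl Nat (succ zero)) (\(ρ : Nat). \(f : Nat -> Eq Nat (succ zero) (succ zero)). f) zero
  ~> \(a : Nat). refl Nat (succ zero)
the term's type:
  Nat -> Eq Nat (succ zero) (succ zero)


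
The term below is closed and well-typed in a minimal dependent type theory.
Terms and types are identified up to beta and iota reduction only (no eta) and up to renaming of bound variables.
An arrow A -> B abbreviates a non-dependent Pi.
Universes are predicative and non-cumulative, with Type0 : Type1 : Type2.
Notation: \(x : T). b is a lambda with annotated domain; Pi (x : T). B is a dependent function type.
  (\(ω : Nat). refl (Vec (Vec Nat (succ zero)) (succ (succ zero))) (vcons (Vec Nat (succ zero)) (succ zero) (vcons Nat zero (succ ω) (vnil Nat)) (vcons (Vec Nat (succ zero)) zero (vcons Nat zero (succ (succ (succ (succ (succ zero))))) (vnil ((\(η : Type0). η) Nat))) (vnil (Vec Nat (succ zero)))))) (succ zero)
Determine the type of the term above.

the term's type:
  Eq (Vec (Vec Nat (succ zero)) (succ (succ zero))) (vcons (Vec Nat (succ zero)) (succ zero) (vcons Nat zero (succ (succ zero)) (vnil Nat)) (vcons (Vec Nat (succ zero)) zero (vcons Nat zero (succ (succ (succ (succ (succ zero))))) (vnil Nat)) (vnil (Vec Nat (succ zero))))) (vcons (Vec Nat (succ zero)) (succ zero) (vcons Nat zero (succ (succ zero)) (vnil Nat)) (vcons (Vec Nat (succ zero)) zero (vcons Nat zero (succ (succ (succ (succ (succ zero))))) (vnil Nat)) (vnil (Vec Nat (succ zero)))))


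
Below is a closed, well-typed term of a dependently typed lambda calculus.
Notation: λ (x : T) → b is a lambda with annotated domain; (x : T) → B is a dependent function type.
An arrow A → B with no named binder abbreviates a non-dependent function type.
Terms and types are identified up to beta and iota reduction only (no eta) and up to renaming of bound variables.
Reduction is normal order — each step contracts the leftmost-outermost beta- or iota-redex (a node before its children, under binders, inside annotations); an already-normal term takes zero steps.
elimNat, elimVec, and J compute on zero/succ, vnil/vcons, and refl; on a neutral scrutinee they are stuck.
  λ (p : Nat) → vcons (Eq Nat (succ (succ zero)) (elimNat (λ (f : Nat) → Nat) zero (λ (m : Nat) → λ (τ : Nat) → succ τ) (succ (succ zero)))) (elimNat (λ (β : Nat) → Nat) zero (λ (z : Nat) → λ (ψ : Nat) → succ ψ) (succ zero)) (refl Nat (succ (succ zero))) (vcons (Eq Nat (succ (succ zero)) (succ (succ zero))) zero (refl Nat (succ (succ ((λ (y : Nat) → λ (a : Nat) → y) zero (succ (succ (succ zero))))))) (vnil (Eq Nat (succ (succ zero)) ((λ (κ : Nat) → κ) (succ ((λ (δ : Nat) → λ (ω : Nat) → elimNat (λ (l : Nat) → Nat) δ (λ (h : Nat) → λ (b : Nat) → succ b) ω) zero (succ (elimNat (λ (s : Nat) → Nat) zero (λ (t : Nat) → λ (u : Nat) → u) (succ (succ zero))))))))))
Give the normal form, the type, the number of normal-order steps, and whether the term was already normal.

reduced normal form:
  λ (p : Nat) → vcons (Eq Nat (succ (succ zero)) (succ (succ zero))) (succ zero) (refl Nat (succ (succ zero))) (vcons (Eq Nat (succ (succ zero)) (succ (succ zero))) zero (refl Nat (succ (succ zero))) (vnil (Eq Nat (succ (succ zero)) (succ (succ zero)))))
inferred type:
  Nat → Vec (Eq Nat (succ (succ zero)) (succ (succ zero))) (succ (succ zero))
reduction steps (normal order): 27
term was already normal: no
first contracted redex: an elimNat iota-redex


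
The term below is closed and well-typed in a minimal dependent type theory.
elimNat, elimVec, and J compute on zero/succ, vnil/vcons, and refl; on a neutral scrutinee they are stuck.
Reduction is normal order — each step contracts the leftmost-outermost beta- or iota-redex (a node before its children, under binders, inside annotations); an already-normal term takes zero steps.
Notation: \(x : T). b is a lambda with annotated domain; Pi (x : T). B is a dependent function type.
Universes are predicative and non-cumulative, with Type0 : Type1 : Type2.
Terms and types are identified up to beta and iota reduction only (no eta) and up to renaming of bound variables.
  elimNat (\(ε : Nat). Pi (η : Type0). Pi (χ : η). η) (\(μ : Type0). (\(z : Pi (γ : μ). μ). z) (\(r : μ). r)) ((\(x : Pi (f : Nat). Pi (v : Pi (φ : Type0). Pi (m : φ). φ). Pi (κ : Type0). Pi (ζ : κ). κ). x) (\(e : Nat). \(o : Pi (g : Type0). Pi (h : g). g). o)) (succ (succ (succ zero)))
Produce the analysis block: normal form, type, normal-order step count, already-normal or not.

reduced normal form:
  \(ε : Type0). \(η : ε). η
inferred type:
  Pi (ε : Type0). Pi (η : ε). ε
normal-order step count: 14
term was already normal: no
first redex: an elimNat iota-redex


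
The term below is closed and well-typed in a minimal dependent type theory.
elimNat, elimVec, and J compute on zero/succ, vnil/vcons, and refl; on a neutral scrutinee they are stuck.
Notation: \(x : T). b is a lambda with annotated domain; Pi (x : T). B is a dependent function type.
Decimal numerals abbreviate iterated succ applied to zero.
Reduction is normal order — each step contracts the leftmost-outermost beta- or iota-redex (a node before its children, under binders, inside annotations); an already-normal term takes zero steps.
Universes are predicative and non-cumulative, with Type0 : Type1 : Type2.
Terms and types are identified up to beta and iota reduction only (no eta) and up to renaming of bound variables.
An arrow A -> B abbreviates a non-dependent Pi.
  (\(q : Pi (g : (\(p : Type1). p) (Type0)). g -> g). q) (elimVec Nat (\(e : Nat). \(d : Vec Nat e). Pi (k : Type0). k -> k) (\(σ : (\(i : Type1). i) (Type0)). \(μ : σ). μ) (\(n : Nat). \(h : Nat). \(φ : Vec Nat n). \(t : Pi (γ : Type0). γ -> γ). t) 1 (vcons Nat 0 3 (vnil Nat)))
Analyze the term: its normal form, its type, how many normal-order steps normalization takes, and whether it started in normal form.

reduced normal form:
  \(q : Type0). \(g : q). g
the term's type:
  Pi (q : Type0). q -> q
steps to reach normal form (normal order): 8
term was already normal: no
first redex: a beta-redex


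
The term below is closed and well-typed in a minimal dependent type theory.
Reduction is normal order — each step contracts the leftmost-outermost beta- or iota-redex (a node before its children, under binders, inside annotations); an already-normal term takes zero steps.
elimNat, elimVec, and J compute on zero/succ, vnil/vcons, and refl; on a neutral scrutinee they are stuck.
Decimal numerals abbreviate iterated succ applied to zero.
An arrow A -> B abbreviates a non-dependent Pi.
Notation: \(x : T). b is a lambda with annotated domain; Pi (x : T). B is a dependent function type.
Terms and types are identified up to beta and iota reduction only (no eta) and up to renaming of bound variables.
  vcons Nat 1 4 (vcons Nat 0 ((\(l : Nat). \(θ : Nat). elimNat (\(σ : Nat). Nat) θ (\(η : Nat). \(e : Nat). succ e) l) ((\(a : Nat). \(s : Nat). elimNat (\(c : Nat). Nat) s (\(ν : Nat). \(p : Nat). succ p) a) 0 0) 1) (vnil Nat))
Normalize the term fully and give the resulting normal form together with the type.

reduced normal form:
  vcons Nat 1 4 (vcons Nat 0 1 (vnil Nat))
inferred type:
  Vec Nat 2


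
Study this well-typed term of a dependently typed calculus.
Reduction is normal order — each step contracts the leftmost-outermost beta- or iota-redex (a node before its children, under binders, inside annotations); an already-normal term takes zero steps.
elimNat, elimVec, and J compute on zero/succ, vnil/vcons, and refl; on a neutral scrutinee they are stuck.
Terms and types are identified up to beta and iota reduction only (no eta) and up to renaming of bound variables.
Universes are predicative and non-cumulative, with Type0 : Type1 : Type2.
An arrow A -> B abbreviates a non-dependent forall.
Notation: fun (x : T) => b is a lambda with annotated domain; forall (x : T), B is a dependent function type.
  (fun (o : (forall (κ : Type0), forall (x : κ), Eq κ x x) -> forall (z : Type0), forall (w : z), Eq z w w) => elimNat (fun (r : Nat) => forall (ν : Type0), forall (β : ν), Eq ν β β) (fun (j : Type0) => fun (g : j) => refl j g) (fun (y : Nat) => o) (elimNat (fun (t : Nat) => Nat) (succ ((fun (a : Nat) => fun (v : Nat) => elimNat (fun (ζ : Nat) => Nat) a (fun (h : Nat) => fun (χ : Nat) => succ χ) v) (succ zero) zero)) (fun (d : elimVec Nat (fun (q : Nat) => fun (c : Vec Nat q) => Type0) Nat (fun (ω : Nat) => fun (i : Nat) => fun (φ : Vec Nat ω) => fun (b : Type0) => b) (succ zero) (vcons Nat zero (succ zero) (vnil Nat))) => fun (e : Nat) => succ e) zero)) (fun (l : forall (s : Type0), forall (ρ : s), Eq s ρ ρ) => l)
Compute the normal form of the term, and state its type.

reduced normal form:
  fun (o : Type0) => fun (κ : o) => refl o κ
inferred type:
  forall (o : Type0), forall (κ : o), Eq o κ κ


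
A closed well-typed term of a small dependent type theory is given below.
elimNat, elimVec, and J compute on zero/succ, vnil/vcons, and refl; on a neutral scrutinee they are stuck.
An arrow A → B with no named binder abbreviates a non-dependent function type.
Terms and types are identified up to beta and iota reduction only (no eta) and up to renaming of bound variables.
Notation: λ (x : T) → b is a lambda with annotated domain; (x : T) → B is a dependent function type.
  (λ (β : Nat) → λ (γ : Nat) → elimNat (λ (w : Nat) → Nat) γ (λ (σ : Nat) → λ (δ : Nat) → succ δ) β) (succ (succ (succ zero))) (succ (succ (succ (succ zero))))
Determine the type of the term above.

inferred type:
  Nat


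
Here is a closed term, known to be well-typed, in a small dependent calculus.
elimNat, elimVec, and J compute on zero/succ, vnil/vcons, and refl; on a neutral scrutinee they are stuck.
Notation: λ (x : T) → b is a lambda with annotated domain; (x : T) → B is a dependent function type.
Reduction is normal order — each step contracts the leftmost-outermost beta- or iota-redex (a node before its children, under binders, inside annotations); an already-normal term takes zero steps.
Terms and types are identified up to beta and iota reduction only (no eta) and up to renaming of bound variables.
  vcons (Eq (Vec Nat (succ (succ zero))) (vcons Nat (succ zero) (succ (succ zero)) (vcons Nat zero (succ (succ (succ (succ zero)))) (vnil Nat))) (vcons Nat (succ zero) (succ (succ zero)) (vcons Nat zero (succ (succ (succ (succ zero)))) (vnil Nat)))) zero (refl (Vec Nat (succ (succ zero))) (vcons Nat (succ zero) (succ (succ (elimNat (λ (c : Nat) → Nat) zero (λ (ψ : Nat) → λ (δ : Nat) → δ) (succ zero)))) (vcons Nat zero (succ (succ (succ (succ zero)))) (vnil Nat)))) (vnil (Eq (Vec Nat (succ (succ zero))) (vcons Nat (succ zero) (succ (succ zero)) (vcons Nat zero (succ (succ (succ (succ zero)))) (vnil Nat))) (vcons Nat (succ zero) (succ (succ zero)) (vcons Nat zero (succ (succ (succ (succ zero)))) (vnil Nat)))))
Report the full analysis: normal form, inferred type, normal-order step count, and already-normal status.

resulting normal form:
  vcons (Eq (Vec Nat (succ (succ zero))) (vcons Nat (succ zero) (succ (succ zero)) (vcons Nat zero (succ (succ (succ (succ zero)))) (vnil Nat))) (vcons Nat (succ zero) (succ (succ zero)) (vcons Nat zero (succ (succ (succ (succ zero)))) (vnil Nat)))) zero (refl (Vec Nat (succ (succ zero))) (vcons Nat (succ zero) (succ (succ zero)) (vcons Nat zero (succ (succ (succ (succ zero)))) (vnil Nat)))) (vnil (Eq (Vec Nat (succ (succ zero))) (vcons Nat (succ zero) (succ (succ zero)) (vcons Nat zero (succ (succ (succ (succ zero)))) (vnil Nat))) (vcons Nat (succ zero) (succ (succ zero)) (vcons Nat zero (succ (succ (succ (succ zero)))) (vnil Nat)))))
type:
  Vec (Eq (Vec Nat (succ (succ zero))) (vcons Nat (succ zero) (succ (succ zero)) (vcons Nat zero (succ (succ (succ (succ zero)))) (vnil Nat))) (vcons Nat (succ zero) (succ (succ zero)) (vcons Nat zero (succ (succ (succ (succ zero)))) (vnil Nat)))) (succ zero)
normal-order step count: 4
already normal: no
first contracted redex: an elimNat iota-redex


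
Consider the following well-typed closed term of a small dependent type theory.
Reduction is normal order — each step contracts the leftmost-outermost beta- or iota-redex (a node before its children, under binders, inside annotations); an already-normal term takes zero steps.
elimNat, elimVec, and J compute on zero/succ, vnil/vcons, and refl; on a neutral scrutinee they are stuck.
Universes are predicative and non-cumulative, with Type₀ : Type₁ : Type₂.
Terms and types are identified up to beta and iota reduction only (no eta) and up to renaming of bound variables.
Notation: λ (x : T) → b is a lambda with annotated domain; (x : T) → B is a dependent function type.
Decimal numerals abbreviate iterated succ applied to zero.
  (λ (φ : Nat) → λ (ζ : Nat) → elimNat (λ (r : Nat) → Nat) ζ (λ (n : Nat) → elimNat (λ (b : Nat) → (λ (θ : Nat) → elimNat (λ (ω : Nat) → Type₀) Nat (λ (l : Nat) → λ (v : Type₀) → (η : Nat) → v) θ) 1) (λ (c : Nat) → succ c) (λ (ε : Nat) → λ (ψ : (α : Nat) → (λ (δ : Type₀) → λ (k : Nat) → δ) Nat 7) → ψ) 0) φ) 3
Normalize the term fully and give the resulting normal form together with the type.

resulting normal form:
  λ (φ : Nat) → succ (succ (succ φ))
the term's type:
  (φ : Nat) → Nat
observation: contracting a beta-redex first, the term normalizes in 14 steps.


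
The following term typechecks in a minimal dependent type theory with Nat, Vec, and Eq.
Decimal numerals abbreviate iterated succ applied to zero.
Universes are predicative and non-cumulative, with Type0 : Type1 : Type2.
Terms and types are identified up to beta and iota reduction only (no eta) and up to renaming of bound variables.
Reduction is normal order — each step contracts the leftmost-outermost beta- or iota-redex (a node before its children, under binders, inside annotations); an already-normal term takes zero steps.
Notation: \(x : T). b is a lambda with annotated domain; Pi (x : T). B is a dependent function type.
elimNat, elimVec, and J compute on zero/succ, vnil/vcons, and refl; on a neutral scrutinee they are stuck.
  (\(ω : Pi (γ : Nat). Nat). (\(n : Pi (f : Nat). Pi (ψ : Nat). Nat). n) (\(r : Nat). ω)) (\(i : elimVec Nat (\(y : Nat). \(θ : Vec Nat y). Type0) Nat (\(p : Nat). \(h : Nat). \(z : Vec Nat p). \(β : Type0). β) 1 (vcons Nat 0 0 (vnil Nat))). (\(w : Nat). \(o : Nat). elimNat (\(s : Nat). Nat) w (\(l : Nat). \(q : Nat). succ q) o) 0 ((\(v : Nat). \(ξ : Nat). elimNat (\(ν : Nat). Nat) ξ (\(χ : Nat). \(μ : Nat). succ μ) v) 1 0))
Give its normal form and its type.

normal form:
  \(ω : Nat). \(γ : Nat). 1
inferred type:
  Pi (ω : Nat). Pi (γ : Nat). Nat


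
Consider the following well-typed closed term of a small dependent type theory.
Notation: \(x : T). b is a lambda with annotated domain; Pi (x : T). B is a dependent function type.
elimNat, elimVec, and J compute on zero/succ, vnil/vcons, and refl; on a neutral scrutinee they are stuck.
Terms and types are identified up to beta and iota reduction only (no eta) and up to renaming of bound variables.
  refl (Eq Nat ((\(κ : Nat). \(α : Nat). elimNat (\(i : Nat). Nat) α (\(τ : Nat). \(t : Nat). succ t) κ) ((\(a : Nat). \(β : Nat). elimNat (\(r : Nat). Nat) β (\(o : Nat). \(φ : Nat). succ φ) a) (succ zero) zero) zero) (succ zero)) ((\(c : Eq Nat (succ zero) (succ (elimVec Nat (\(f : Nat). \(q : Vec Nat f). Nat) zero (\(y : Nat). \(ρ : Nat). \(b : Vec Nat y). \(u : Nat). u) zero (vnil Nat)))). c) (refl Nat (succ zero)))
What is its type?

inferred type:
  Eq (Eq Nat (succ zero) (succ zero)) (refl Nat (succ zero)) (refl Nat (succ zero))


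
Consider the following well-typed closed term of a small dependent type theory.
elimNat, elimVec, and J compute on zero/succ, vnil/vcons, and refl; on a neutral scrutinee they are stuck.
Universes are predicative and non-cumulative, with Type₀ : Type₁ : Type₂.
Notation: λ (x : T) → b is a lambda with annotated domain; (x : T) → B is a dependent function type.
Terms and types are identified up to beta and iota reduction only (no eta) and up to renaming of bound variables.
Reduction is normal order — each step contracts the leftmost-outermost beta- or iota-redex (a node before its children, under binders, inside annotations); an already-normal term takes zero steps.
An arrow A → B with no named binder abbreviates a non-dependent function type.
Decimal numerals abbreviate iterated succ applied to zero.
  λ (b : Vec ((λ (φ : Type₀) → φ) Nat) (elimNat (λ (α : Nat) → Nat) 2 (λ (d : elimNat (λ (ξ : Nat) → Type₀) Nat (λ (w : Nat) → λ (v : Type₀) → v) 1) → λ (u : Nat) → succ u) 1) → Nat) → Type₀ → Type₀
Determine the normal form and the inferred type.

normal form:
  λ (b : Vec Nat 3 → Nat) → Type₀ → Type₀
type:
  (Vec Nat 3 → Nat) → Type₁
observation: 5 normal-order steps normalize the term, beginning with a beta-redex.


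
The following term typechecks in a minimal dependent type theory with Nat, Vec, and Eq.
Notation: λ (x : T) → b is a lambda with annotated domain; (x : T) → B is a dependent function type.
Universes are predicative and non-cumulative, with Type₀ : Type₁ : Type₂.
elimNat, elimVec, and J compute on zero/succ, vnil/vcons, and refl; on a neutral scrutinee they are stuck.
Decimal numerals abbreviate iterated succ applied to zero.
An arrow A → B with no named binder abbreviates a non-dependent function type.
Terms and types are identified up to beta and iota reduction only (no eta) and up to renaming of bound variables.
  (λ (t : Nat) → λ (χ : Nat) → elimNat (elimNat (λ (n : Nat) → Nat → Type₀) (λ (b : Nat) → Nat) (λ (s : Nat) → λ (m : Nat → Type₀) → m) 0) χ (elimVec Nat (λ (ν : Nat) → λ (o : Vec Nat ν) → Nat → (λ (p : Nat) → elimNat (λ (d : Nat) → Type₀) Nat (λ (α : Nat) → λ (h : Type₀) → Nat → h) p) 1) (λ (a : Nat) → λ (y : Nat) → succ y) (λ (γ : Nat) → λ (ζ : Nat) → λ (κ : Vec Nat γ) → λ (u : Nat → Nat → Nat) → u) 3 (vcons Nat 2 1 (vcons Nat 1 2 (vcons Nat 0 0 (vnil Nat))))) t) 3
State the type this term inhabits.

the term's type:
  Nat → Nat


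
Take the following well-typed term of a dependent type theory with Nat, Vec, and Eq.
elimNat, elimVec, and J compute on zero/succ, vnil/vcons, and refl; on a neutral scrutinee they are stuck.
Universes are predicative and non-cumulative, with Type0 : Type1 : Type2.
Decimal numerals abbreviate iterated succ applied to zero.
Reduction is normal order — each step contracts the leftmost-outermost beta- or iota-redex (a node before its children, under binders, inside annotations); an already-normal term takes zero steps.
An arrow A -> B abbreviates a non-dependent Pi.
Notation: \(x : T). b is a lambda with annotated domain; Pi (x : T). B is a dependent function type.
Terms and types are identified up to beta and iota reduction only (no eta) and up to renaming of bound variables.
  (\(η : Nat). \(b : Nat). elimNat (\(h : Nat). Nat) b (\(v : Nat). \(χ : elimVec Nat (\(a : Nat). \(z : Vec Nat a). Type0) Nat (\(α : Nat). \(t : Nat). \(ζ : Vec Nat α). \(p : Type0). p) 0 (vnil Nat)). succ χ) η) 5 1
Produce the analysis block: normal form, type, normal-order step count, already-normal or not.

normal form:
  6
the term's type:
  Nat
reduction steps (normal order): 18
already normal: no
first contracted redex: a beta-redex


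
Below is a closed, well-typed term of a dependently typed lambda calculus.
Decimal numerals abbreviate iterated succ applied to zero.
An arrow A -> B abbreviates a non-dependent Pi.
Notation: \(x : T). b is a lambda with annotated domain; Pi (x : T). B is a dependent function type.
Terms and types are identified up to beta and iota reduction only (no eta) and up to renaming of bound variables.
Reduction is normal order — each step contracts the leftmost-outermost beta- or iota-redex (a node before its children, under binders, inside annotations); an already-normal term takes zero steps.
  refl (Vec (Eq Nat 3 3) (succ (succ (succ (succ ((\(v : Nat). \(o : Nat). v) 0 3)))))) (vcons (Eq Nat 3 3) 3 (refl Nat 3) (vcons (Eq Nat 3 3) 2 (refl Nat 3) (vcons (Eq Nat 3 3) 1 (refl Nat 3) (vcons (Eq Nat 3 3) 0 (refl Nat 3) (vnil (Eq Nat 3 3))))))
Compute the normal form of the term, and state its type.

resulting normal form:
  refl (Vec (Eq Nat 3 3) 4) (vcons (Eq Nat 3 3) 3 (refl Nat 3) (vcons (Eq Nat 3 3) 2 (refl Nat 3) (vcons (Eq Nat 3 3) 1 (refl Nat 3) (vcons (Eq Nat 3 3) 0 (refl Nat 3) (vnil (Eq Nat 3 3))))))
type:
  Eq (Vec (Eq Nat 3 3) 4) (vcons (Eq Nat 3 3) 3 (refl Nat 3) (vcons (Eq Nat 3 3) 2 (refl Nat 3) (vcons (Eq Nat 3 3) 1 (refl Nat 3) (vcons (Eq Nat 3 3) 0 (refl Nat 3) (vnil (Eq Nat 3 3)))))) (vcons (Eq Nat 3 3) 3 (refl Nat 3) (vcons (Eq Nat 3 3) 2 (refl Nat 3) (vcons (Eq Nat 3 3) 1 (refl Nat 3) (vcons (Eq Nat 3 3) 0 (refl Nat 3) (vnil (Eq Nat 3 3))))))
observation: 2 normal-order steps separate the term from its normal form.
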